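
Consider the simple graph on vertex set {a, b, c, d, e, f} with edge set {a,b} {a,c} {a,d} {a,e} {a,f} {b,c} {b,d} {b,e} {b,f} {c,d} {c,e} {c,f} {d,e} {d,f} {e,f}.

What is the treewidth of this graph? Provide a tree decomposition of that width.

Treewidth 5.
One such decomposition:
Bags: B1 = {a, b, c, d, e, f}
Tree: (single bag)

With just one bag of size 6, the width is 6 − 1 = 5, so tw(G) ≤ 5. For the lower bound, the 6 vertices {a, b, c, d, e, f} are pairwise adjacent, and any tree decomposition puts a clique entirely inside one bag — forcing width ≥ 5. The upper and lower bounds meet at 5, so that is the treewidth.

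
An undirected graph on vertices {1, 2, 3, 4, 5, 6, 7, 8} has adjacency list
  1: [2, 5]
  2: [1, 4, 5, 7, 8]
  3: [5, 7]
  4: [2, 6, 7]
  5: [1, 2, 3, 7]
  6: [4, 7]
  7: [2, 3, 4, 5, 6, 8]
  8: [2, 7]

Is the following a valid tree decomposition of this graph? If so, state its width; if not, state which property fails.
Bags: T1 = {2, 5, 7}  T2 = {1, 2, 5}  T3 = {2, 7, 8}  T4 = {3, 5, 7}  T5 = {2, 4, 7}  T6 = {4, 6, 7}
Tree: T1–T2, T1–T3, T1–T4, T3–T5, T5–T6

Yes; width 2.

Vertex coverage: the bags together contain {1, 2, 3, 4, 5, 6, 7, 8}, the full vertex set. Edge coverage: each edge of G has both endpoints in at least one bag. Running intersection: for every vertex, the bags containing it form a connected subtree. All three properties hold, so this is a valid tree decomposition of width max|bag| − 1 = 2, and hence tw(G) ≤ 2.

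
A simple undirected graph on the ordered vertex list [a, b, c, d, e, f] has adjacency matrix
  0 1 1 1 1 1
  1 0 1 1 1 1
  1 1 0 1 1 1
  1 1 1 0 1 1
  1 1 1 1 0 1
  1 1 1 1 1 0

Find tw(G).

A width-5 tree decomposition is:
Bags: B1 = {a, b, c, d, e, f}
Tree: (single bag)
A single bag containing all 6 vertices is trivially a valid decomposition of width 5. Conversely, {a, b, c, d, e, f} is a clique of size 6, and the vertices of any clique must share a bag in every tree decomposition; so some bag has ≥ 6 vertices and tw(G) ≥ 5. Therefore the treewidth is 5.

5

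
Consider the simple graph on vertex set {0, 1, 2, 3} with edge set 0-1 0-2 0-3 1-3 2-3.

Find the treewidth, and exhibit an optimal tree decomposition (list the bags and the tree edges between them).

Each bag holds 3 vertices, so the decomposition has width 2, which upper-bounds the treewidth. Conversely, {0, 1, 3} is a clique of size 3, and the vertices of any clique must share a bag in every tree decomposition; so some bag has ≥ 3 vertices and tw(G) ≥ 2. The upper and lower bounds meet at 2, so that is the treewidth.

Treewidth 2.
Bags: B1 = {0, 2, 3}  B2 = {0, 1, 3}
Tree: B1–B2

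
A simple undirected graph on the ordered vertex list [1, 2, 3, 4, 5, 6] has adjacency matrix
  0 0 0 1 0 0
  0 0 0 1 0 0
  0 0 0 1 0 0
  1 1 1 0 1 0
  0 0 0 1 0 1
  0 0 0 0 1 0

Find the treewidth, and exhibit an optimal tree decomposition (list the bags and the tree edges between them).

The largest bag has 2 vertices, giving width 1; this decomposition certifies tw(G) ≤ 1. G has an edge, so its treewidth is at least 1. Therefore the treewidth is 1.

Treewidth 1.
One optimal decomposition is:
Bags: B1 = {4, 5}  B2 = {5, 6}  B3 = {2, 4}  B4 = {1, 4}  B5 = {3, 4}
Tree: B1–B2, B1–B3, B3–B4, B1–B5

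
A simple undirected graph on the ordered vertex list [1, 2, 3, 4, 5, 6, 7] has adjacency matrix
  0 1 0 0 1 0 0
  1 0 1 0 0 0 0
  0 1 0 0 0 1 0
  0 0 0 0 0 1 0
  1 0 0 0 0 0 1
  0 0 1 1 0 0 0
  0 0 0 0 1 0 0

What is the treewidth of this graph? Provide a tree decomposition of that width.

Treewidth 1.
Bags: B1 = {5, 7}  B2 = {1, 5}  B3 = {1, 2}  B4 = {2, 3}  B5 = {3, 6}  B6 = {4, 6}
Tree: B1–B2, B2–B3, B3–B4, B4–B5, B5–B6

Every bag has size at most 2, so the width is 2 − 1 = 1 and tw(G) ≤ 1. Since G has at least one edge (e.g. 7–5), it is not an edgeless graph, so tw(G) ≥ 1. The upper and lower bounds meet at 1, so that is the treewidth.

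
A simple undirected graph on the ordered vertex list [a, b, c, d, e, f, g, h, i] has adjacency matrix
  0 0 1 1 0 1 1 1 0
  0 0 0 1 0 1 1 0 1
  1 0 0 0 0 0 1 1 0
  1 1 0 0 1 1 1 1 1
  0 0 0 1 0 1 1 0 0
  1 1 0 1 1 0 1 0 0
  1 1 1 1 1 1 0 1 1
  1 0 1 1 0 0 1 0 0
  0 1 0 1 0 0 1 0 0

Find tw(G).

3

A width-3 tree decomposition is:
Bags: B1 = {d, e, f, g}  B2 = {a, d, f, g}  B3 = {a, d, g, h}  B4 = {b, d, f, g}  B5 = {a, c, g, h}  B6 = {b, d, g, i}
Tree: B1–B2, B2–B3, B2–B4, B3–B5, B4–B6
Each bag holds 4 vertices, so the decomposition has width 3, which upper-bounds the treewidth. On the other hand G contains the 4-clique {a, d, g, h}. A clique must lie in a single bag of any decomposition, so no decomposition can have width below 3. Hence tw(G) = 3 exactly.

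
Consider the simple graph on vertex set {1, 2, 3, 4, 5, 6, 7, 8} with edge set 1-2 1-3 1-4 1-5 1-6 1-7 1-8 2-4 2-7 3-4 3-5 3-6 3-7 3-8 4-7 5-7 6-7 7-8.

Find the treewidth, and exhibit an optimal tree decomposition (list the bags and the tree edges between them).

The largest bag has 4 vertices, giving width 3; this decomposition certifies tw(G) ≤ 3. On the other hand G contains the 4-clique {1, 2, 4, 7}. A clique must lie in a single bag of any decomposition, so no decomposition can have width below 3. Combining the bounds, tw(G) = 3.

Treewidth 3.
Bags: B1 = {1, 3, 4, 7}  B2 = {1, 3, 5, 7}  B3 = {1, 2, 4, 7}  B4 = {1, 3, 6, 7}  B5 = {1, 3, 7, 8}
Tree: B1–B2, B1–B3, B2–B4, B2–B5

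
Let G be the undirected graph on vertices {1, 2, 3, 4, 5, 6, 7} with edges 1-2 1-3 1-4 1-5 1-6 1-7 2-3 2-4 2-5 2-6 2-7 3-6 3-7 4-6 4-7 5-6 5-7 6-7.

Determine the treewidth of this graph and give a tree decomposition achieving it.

Treewidth 4.
Bags: B1 = {1, 2, 3, 6, 7}  B2 = {1, 2, 4, 6, 7}  B3 = {1, 2, 5, 6, 7}
Tree: B1–B2, B1–B3

Each bag holds 5 vertices, so the decomposition has width 4, which upper-bounds the treewidth. For the lower bound, the 5 vertices {1, 2, 3, 6, 7} are pairwise adjacent, and any tree decomposition puts a clique entirely inside one bag — forcing width ≥ 4. Therefore the treewidth is 4.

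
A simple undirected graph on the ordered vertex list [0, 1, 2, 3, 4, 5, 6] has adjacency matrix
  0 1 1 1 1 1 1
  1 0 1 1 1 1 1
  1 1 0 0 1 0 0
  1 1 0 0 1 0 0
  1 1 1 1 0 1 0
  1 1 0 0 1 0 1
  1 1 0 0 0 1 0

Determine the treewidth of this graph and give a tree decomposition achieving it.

Treewidth 3.
One such decomposition:
Bags: B1 = {0, 1, 2, 4}  B2 = {0, 1, 4, 5}  B3 = {0, 1, 5, 6}  B4 = {0, 1, 3, 4}
Tree: B1–B2, B2–B3, B2–B4

The largest bag has 4 vertices, giving width 3; this decomposition certifies tw(G) ≤ 3. On the other hand G contains the 4-clique {0, 1, 2, 4}. A clique must lie in a single bag of any decomposition, so no decomposition can have width below 3. Combining the bounds, tw(G) = 3.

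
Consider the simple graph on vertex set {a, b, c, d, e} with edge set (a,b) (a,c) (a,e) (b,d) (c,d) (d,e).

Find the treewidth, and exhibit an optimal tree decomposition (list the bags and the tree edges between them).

Every bag has size at most 3, so the width is 3 − 1 = 2 and tw(G) ≤ 2. For the lower bound, G contains the cycle d–c–a–e–d, so G is not a forest; only forests have treewidth ≤ 1, hence tw(G) ≥ 2. The upper and lower bounds meet at 2, so that is the treewidth.

Treewidth 2.
One such decomposition:
Bags: B1 = {a, c, d}  B2 = {a, d, e}  B3 = {a, b, d}
Tree: B1–B2, B2–B3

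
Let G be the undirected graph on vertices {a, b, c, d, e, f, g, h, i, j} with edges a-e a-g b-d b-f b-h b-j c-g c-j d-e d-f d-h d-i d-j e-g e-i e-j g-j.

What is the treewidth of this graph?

A width-2 tree decomposition is:
Bags: B1 = {b, d, j}  B2 = {d, e, j}  B3 = {d, e, i}  B4 = {b, d, h}  B5 = {b, d, f}  B6 = {e, g, j}  B7 = {c, g, j}  B8 = {a, e, g}
Tree: B1–B2, B2–B3, B1–B4, B1–B5, B2–B6, B6–B7, B6–B8
Each bag holds 3 vertices, so the decomposition has width 2, which upper-bounds the treewidth. Conversely, {d, e, j} is a clique of size 3, and the vertices of any clique must share a bag in every tree decomposition; so some bag has ≥ 3 vertices and tw(G) ≥ 2. The upper and lower bounds meet at 2, so that is the treewidth.

2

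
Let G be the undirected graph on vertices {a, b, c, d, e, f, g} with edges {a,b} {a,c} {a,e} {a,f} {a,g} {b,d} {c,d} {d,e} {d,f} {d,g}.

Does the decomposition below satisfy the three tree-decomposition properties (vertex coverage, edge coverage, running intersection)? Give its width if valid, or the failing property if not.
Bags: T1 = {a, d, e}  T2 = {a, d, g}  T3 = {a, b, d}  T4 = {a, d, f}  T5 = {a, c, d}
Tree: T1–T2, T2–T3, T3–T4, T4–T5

Yes; width 2.

Vertex coverage: the bags together contain {a, b, c, d, e, f, g}, the full vertex set. Edge coverage: each edge of G has both endpoints in at least one bag. Running intersection: for every vertex, the bags containing it form a connected subtree. All three properties hold, so this is a valid tree decomposition of width max|bag| − 1 = 2, and hence tw(G) ≤ 2.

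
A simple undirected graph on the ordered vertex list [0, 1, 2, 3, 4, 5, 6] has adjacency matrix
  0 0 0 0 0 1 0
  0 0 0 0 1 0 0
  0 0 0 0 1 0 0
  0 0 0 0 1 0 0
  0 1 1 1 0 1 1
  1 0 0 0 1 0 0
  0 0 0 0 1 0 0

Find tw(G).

1

A width-1 tree decomposition is:
Bags: B1 = {0, 5}  B2 = {4, 5}  B3 = {2, 4}  B4 = {1, 4}  B5 = {4, 6}  B6 = {3, 4}
Tree: B1–B2, B2–B3, B3–B4, B2–B5, B2–B6
Each bag holds 2 vertices, so the decomposition has width 1, which upper-bounds the treewidth. Since G has at least one edge (e.g. 0–5), it is not an edgeless graph, so tw(G) ≥ 1. Therefore the treewidth is 1.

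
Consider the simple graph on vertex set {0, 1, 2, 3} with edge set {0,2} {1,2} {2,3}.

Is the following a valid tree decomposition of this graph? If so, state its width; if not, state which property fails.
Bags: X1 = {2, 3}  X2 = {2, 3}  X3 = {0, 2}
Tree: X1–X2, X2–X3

No — vertex 1 appears in no bag.

A tree decomposition must satisfy three properties: every vertex lies in some bag; for every edge, both endpoints lie together in some bag; and for every vertex, the bags containing it form a connected subtree. Here vertex 1 appears in no bag, so the decomposition is invalid.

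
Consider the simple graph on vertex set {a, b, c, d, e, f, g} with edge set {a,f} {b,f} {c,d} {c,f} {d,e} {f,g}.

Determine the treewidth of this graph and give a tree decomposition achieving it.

Every bag has size at most 2, so the width is 2 − 1 = 1 and tw(G) ≤ 1. Since G has at least one edge (e.g. f–b), it is not an edgeless graph, so tw(G) ≥ 1. Hence tw(G) = 1 exactly.

Treewidth 1.
One such decomposition:
Bags: B1 = {b, f}  B2 = {c, f}  B3 = {f, g}  B4 = {a, f}  B5 = {c, d}  B6 = {d, e}
Tree: B1–B2, B1–B3, B3–B4, B2–B5, B5–B6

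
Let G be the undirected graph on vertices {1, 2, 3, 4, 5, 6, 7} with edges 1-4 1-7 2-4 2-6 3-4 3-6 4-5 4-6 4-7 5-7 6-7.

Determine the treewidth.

A width-2 tree decomposition is:
Bags: B1 = {3, 4, 6}  B2 = {2, 4, 6}  B3 = {4, 6, 7}  B4 = {1, 4, 7}  B5 = {4, 5, 7}
Tree: B1–B2, B2–B3, B3–B4, B3–B5
Every bag has size at most 3, so the width is 3 − 1 = 2 and tw(G) ≤ 2. On the other hand G contains the 3-clique {1, 4, 7}. A clique must lie in a single bag of any decomposition, so no decomposition can have width below 2. The upper and lower bounds meet at 2, so that is the treewidth.

2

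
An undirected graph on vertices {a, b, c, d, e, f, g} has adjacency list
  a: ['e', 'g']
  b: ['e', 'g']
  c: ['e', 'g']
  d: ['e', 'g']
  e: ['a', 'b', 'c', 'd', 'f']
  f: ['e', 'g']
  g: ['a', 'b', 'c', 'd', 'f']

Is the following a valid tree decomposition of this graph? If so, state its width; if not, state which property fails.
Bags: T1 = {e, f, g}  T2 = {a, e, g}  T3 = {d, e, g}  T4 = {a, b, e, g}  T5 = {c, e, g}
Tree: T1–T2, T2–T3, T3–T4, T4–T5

No — bags containing vertex a are not connected in the tree.

A tree decomposition must satisfy three properties: every vertex lies in some bag; for every edge, both endpoints lie together in some bag; and for every vertex, the bags containing it form a connected subtree. Here bags containing vertex a are not connected in the tree, so the decomposition is invalid.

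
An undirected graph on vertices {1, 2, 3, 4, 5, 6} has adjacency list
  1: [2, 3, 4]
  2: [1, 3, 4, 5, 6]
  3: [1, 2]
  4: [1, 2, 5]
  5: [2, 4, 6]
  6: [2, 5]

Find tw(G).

A width-2 tree decomposition is:
Bags: B1 = {2, 4, 5}  B2 = {1, 2, 4}  B3 = {1, 2, 3}  B4 = {2, 5, 6}
Tree: B1–B2, B2–B3, B1–B4
The largest bag has 3 vertices, giving width 2; this decomposition certifies tw(G) ≤ 2. On the other hand G contains the 3-clique {1, 2, 3}. A clique must lie in a single bag of any decomposition, so no decomposition can have width below 2. Combining the bounds, tw(G) = 2.

2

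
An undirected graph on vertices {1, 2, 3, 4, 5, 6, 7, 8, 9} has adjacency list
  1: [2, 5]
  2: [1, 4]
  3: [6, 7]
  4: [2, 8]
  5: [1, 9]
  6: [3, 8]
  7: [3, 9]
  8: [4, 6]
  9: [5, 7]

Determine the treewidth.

A width-2 tree decomposition is:
Bags: B1 = {3, 6, 7}  B2 = {6, 7, 9}  B3 = {5, 6, 9}  B4 = {1, 5, 6}  B5 = {1, 2, 6}  B6 = {2, 4, 6}  B7 = {4, 6, 8}
Tree: B1–B2, B2–B3, B3–B4, B4–B5, B5–B6, B6–B7
Each bag holds 3 vertices, so the decomposition has width 2, which upper-bounds the treewidth. The edges 6–3–7–9–5–1–2–4–8–6 form a cycle, so G is not a tree and its treewidth is at least 2. Combining the bounds, tw(G) = 2.

2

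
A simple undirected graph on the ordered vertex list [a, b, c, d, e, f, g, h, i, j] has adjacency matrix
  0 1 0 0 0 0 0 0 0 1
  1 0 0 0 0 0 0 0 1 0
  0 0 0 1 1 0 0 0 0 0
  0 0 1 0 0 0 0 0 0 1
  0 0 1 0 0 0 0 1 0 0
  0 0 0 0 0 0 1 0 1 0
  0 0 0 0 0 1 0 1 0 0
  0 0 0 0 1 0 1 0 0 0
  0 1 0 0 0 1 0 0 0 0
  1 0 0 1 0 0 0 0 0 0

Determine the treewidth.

A width-2 tree decomposition is:
Bags: B1 = {a, b, j}  B2 = {b, d, j}  B3 = {b, c, d}  B4 = {b, c, e}  B5 = {b, e, h}  B6 = {b, g, h}  B7 = {b, f, g}  B8 = {b, f, i}
Tree: B1–B2, B2–B3, B3–B4, B4–B5, B5–B6, B6–B7, B7–B8
Every bag has size at most 3, so the width is 3 − 1 = 2 and tw(G) ≤ 2. Since b–a–j–d–c–e–h–g–f–i–b is a cycle in G, G is not acyclic. Forests are exactly the graphs of treewidth ≤ 1, so tw(G) ≥ 2. Therefore the treewidth is 2.

2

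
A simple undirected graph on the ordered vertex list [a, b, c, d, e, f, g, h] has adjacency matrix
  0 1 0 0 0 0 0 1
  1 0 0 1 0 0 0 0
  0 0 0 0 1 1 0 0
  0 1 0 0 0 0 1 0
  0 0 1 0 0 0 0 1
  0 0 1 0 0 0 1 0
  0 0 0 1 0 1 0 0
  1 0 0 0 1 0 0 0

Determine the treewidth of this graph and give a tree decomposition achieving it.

Each bag holds 3 vertices, so the decomposition has width 2, which upper-bounds the treewidth. For the lower bound, G contains the cycle a–b–d–g–f–c–e–h–a, so G is not a forest; only forests have treewidth ≤ 1, hence tw(G) ≥ 2. Therefore the treewidth is 2.

Treewidth 2.
Bags: B1 = {a, b, d}  B2 = {a, d, g}  B3 = {a, f, g}  B4 = {a, c, f}  B5 = {a, c, e}  B6 = {a, e, h}
Tree: B1–B2, B2–B3, B3–B4, B4–B5, B5–B6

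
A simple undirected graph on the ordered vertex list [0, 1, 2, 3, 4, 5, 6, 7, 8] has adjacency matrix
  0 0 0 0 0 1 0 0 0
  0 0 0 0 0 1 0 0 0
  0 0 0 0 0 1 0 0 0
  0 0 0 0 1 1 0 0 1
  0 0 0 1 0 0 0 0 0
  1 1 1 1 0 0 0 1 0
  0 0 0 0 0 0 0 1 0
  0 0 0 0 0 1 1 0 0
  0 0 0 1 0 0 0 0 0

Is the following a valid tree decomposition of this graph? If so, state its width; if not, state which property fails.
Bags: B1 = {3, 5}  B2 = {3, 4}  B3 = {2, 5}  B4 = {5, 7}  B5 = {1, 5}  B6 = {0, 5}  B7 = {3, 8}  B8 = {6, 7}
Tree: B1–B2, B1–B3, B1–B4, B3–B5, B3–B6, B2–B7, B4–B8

Yes; width 1.

Checking the three conditions: (i) the bags cover all of {0, 1, 2, 3, 4, 5, 6, 7, 8}; (ii) for each edge, some bag contains both endpoints; (iii) the bags containing any fixed vertex form a subtree. All hold, so the decomposition is valid with width 2 − 1 = 1.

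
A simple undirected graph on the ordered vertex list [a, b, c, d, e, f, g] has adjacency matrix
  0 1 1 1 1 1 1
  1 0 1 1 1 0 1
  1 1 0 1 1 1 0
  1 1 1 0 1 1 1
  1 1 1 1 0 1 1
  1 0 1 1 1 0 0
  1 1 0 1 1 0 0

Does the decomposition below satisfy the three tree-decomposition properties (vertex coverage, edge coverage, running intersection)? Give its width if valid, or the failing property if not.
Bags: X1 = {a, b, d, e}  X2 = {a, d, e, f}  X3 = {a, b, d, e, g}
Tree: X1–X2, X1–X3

A tree decomposition must satisfy three properties: every vertex lies in some bag; for every edge, both endpoints lie together in some bag; and for every vertex, the bags containing it form a connected subtree. Here vertex c appears in no bag, so the decomposition is invalid.

No — vertex c appears in no bag.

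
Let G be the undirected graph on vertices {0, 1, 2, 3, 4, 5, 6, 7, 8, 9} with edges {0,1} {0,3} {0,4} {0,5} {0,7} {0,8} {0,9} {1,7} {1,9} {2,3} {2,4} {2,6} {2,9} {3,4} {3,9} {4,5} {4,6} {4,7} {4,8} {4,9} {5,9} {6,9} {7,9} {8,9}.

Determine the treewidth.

3

A width-3 tree decomposition is:
Bags: B1 = {0, 4, 8, 9}  B2 = {0, 4, 7, 9}  B3 = {0, 4, 5, 9}  B4 = {0, 1, 7, 9}  B5 = {0, 3, 4, 9}  B6 = {2, 3, 4, 9}  B7 = {2, 4, 6, 9}
Tree: B1–B2, B2–B3, B2–B4, B1–B5, B5–B6, B6–B7
Every bag has size at most 4, so the width is 4 − 1 = 3 and tw(G) ≤ 3. Conversely, {0, 1, 7, 9} is a clique of size 4, and the vertices of any clique must share a bag in every tree decomposition; so some bag has ≥ 4 vertices and tw(G) ≥ 3. The upper and lower bounds meet at 3, so that is the treewidth.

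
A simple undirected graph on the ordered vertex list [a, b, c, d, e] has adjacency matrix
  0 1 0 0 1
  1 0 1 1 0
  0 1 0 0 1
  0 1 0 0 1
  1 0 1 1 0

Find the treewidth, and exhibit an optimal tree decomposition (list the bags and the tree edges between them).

Treewidth 2.
One such decomposition:
Bags: B1 = {b, c, e}  B2 = {a, b, e}  B3 = {b, d, e}
Tree: B1–B2, B2–B3

Each bag holds 3 vertices, so the decomposition has width 2, which upper-bounds the treewidth. The edges c–b–a–e–c form a cycle, so G is not a tree and its treewidth is at least 2. Therefore the treewidth is 2.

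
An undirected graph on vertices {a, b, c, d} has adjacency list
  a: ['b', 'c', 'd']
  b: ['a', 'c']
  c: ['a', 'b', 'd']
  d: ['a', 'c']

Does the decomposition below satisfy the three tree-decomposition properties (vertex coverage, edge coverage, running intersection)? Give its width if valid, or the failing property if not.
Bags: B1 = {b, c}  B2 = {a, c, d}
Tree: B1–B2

No — edge (a,b) lies in no bag.

A tree decomposition must satisfy three properties: every vertex lies in some bag; for every edge, both endpoints lie together in some bag; and for every vertex, the bags containing it form a connected subtree. Here edge (a,b) lies in no bag, so the decomposition is invalid.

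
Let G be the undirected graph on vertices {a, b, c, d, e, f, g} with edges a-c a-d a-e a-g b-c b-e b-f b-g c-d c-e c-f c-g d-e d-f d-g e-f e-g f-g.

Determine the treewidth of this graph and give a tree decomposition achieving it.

Each bag holds 5 vertices, so the decomposition has width 4, which upper-bounds the treewidth. For the lower bound, the 5 vertices {c, d, e, f, g} are pairwise adjacent, and any tree decomposition puts a clique entirely inside one bag — forcing width ≥ 4. Therefore the treewidth is 4.

Treewidth 4.
Bags: B1 = {c, d, e, f, g}  B2 = {a, c, d, e, g}  B3 = {b, c, e, f, g}
Tree: B1–B2, B1–B3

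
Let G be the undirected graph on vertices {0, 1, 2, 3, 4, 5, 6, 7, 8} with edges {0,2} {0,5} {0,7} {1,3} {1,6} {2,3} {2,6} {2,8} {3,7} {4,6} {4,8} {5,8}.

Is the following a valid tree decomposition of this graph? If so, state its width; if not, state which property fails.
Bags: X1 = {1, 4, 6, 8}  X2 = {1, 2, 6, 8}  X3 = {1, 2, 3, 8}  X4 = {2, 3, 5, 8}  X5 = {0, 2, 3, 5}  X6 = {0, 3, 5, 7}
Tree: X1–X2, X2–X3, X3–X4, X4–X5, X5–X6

Checking the three conditions: (i) the bags cover all of {0, 1, 2, 3, 4, 5, 6, 7, 8}; (ii) for each edge, some bag contains both endpoints; (iii) the bags containing any fixed vertex form a subtree. All hold, so the decomposition is valid with width 4 − 1 = 3.

Yes; width 3.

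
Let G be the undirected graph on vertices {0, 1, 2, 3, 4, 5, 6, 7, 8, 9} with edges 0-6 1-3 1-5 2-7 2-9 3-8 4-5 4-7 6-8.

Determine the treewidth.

1

A width-1 tree decomposition is:
Bags: B1 = {2, 9}  B2 = {2, 7}  B3 = {4, 7}  B4 = {4, 5}  B5 = {1, 5}  B6 = {1, 3}  B7 = {3, 8}  B8 = {6, 8}  B9 = {0, 6}
Tree: B1–B2, B2–B3, B3–B4, B4–B5, B5–B6, B6–B7, B7–B8, B8–B9
Each bag holds 2 vertices, so the decomposition has width 1, which upper-bounds the treewidth. Since G has at least one edge (e.g. 9–2), it is not an edgeless graph, so tw(G) ≥ 1. The upper and lower bounds meet at 1, so that is the treewidth.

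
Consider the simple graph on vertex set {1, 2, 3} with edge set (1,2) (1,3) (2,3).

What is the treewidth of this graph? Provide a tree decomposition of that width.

Treewidth 2.
One such decomposition:
Bags: B1 = {1, 2, 3}
Tree: (single bag)

A single bag containing all 3 vertices is trivially a valid decomposition of width 2. For the lower bound, the 3 vertices {1, 2, 3} are pairwise adjacent, and any tree decomposition puts a clique entirely inside one bag — forcing width ≥ 2. Combining the bounds, tw(G) = 2.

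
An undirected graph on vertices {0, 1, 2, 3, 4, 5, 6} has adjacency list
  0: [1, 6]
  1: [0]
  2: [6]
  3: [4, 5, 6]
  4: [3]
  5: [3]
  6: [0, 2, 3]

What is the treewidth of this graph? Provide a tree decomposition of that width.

The largest bag has 2 vertices, giving width 1; this decomposition certifies tw(G) ≤ 1. Since G has at least one edge (e.g. 0–6), it is not an edgeless graph, so tw(G) ≥ 1. Combining the bounds, tw(G) = 1.

Treewidth 1.
Bags: B1 = {0, 6}  B2 = {3, 6}  B3 = {3, 5}  B4 = {2, 6}  B5 = {3, 4}  B6 = {0, 1}
Tree: B1–B2, B2–B3, B2–B4, B3–B5, B1–B6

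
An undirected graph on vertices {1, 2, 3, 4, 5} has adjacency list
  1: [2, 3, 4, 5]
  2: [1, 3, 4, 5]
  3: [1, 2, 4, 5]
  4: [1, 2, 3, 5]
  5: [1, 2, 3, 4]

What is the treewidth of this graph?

A width-4 tree decomposition is:
Bags: B1 = {1, 2, 3, 4, 5}
Tree: (single bag)
A single bag containing all 5 vertices is trivially a valid decomposition of width 4. For the lower bound, the 5 vertices {1, 2, 3, 4, 5} are pairwise adjacent, and any tree decomposition puts a clique entirely inside one bag — forcing width ≥ 4. The upper and lower bounds meet at 4, so that is the treewidth.

4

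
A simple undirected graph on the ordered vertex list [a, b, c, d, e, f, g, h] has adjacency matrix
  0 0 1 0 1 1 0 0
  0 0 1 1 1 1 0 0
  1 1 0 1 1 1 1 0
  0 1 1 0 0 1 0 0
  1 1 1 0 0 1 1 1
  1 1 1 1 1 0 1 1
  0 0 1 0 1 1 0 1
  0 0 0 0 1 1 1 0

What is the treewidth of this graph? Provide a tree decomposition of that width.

The largest bag has 4 vertices, giving width 3; this decomposition certifies tw(G) ≤ 3. On the other hand G contains the 4-clique {e, f, g, h}. A clique must lie in a single bag of any decomposition, so no decomposition can have width below 3. The upper and lower bounds meet at 3, so that is the treewidth.

Treewidth 3.
One such decomposition:
Bags: B1 = {b, c, e, f}  B2 = {a, c, e, f}  B3 = {b, c, d, f}  B4 = {c, e, f, g}  B5 = {e, f, g, h}
Tree: B1–B2, B1–B3, B2–B4, B4–B5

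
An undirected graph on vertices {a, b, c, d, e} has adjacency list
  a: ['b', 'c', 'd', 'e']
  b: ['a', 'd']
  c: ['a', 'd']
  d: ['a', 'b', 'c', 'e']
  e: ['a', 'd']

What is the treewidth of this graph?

2

A width-2 tree decomposition is:
Bags: B1 = {a, c, d}  B2 = {a, d, e}  B3 = {a, b, d}
Tree: B1–B2, B1–B3
The largest bag has 3 vertices, giving width 2; this decomposition certifies tw(G) ≤ 2. For the lower bound, the 3 vertices {a, d, e} are pairwise adjacent, and any tree decomposition puts a clique entirely inside one bag — forcing width ≥ 2. Combining the bounds, tw(G) = 2.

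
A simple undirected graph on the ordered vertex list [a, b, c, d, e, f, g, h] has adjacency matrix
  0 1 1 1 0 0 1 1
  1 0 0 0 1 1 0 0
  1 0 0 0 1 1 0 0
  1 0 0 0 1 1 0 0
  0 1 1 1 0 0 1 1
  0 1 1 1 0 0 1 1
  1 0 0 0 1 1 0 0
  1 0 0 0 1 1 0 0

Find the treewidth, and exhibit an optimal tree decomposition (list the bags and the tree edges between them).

Each bag holds 4 vertices, so the decomposition has width 3, which upper-bounds the treewidth. For the lower bound: the 4 vertex sets {d,f}, {a,g}, {e}, {c} are disjoint, each induces a connected subgraph, and every pair is joined by at least one edge of G. Contracting each set to a single vertex therefore yields K_{4} as a minor, and since treewidth is minor-monotone, tw(G) ≥ tw(K_{4}) = 3. The upper and lower bounds meet at 3, so that is the treewidth.

Treewidth 3.
One such decomposition:
Bags: B1 = {a, d, e, f}  B2 = {a, e, f, g}  B3 = {a, c, e, f}  B4 = {a, e, f, h}  B5 = {a, b, e, f}
Tree: B1–B2, B2–B3, B3–B4, B4–B5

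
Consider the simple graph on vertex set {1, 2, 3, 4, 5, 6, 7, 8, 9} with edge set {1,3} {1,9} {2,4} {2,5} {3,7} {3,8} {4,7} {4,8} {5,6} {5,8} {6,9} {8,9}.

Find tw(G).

3

A width-3 tree decomposition is:
Bags: B1 = {1, 3, 4, 7}  B2 = {1, 3, 4, 8}  B3 = {1, 4, 8, 9}  B4 = {2, 4, 8, 9}  B5 = {2, 5, 8, 9}  B6 = {2, 5, 6, 9}
Tree: B1–B2, B2–B3, B3–B4, B4–B5, B5–B6
Every bag has size at most 4, so the width is 4 − 1 = 3 and tw(G) ≤ 3. For the lower bound: the 4 vertex sets {1,3,7}, {4}, {8}, {2,5,6,9} are disjoint, each induces a connected subgraph, and every pair is joined by at least one edge of G. Contracting each set to a single vertex therefore yields K_{4} as a minor, and since treewidth is minor-monotone, tw(G) ≥ tw(K_{4}) = 3. Therefore the treewidth is 3.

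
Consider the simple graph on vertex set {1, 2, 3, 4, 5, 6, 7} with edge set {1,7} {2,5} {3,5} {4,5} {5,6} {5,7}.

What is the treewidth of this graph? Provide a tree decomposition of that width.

Each bag holds 2 vertices, so the decomposition has width 1, which upper-bounds the treewidth. Any graph with an edge has treewidth ≥ 1, and G has the edge 3–5. Combining the bounds, tw(G) = 1.

Treewidth 1.
One such decomposition:
Bags: B1 = {3, 5}  B2 = {4, 5}  B3 = {5, 7}  B4 = {5, 6}  B5 = {2, 5}  B6 = {1, 7}
Tree: B1–B2, B1–B3, B1–B4, B4–B5, B3–B6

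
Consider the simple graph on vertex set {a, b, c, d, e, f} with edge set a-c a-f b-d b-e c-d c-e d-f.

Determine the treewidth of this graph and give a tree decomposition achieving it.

Every bag has size at most 3, so the width is 3 − 1 = 2 and tw(G) ≤ 2. The edges a–f–d–c–a form a cycle, so G is not a tree and its treewidth is at least 2. Combining the bounds, tw(G) = 2.

Treewidth 2.
Bags: B1 = {a, c, f}  B2 = {c, d, f}  B3 = {c, d, e}  B4 = {b, d, e}
Tree: B1–B2, B2–B3, B3–B4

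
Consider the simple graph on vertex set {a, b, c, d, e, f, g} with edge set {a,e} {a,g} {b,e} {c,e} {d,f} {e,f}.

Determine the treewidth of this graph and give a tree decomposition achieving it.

Each bag holds 2 vertices, so the decomposition has width 1, which upper-bounds the treewidth. G has an edge, so its treewidth is at least 1. The upper and lower bounds meet at 1, so that is the treewidth.

Treewidth 1.
Bags: B1 = {c, e}  B2 = {e, f}  B3 = {b, e}  B4 = {d, f}  B5 = {a, e}  B6 = {a, g}
Tree: B1–B2, B1–B3, B2–B4, B2–B5, B5–B6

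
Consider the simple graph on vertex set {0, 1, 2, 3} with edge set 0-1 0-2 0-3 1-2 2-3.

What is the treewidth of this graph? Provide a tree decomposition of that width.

The largest bag has 3 vertices, giving width 2; this decomposition certifies tw(G) ≤ 2. On the other hand G contains the 3-clique {0, 1, 2}. A clique must lie in a single bag of any decomposition, so no decomposition can have width below 2. Hence tw(G) = 2 exactly.

Treewidth 2.
Bags: B1 = {0, 1, 2}  B2 = {0, 2, 3}
Tree: B1–B2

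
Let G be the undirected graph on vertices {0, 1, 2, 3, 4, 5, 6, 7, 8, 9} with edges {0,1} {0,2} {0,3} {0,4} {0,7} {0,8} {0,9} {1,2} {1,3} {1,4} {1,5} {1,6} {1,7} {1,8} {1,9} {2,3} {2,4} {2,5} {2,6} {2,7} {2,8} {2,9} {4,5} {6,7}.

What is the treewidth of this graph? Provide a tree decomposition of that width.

The largest bag has 4 vertices, giving width 3; this decomposition certifies tw(G) ≤ 3. For the lower bound, the 4 vertices {0, 1, 2, 3} are pairwise adjacent, and any tree decomposition puts a clique entirely inside one bag — forcing width ≥ 3. Hence tw(G) = 3 exactly.

Treewidth 3.
One such decomposition:
Bags: B1 = {0, 1, 2, 9}  B2 = {0, 1, 2, 4}  B3 = {0, 1, 2, 3}  B4 = {1, 2, 4, 5}  B5 = {0, 1, 2, 7}  B6 = {0, 1, 2, 8}  B7 = {1, 2, 6, 7}
Tree: B1–B2, B2–B3, B2–B4, B2–B5, B5–B6, B5–B7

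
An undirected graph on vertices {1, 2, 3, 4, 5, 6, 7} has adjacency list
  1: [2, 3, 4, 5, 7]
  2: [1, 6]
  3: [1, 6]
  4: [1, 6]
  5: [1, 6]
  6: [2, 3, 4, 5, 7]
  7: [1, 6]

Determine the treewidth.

2

A width-2 tree decomposition is:
Bags: B1 = {1, 6, 7}  B2 = {1, 2, 6}  B3 = {1, 5, 6}  B4 = {1, 4, 6}  B5 = {1, 3, 6}
Tree: B1–B2, B2–B3, B3–B4, B4–B5
The largest bag has 3 vertices, giving width 2; this decomposition certifies tw(G) ≤ 2. Since 6–7–1–2–6 is a cycle in G, G is not acyclic. Forests are exactly the graphs of treewidth ≤ 1, so tw(G) ≥ 2. Combining the bounds, tw(G) = 2.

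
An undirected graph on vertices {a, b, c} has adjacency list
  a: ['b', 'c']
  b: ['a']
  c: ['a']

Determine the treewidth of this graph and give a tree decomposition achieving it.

Every bag has size at most 2, so the width is 2 − 1 = 1 and tw(G) ≤ 1. Since G has at least one edge (e.g. a–c), it is not an edgeless graph, so tw(G) ≥ 1. Combining the bounds, tw(G) = 1.

Treewidth 1.
Bags: B1 = {a, c}  B2 = {a, b}
Tree: B1–B2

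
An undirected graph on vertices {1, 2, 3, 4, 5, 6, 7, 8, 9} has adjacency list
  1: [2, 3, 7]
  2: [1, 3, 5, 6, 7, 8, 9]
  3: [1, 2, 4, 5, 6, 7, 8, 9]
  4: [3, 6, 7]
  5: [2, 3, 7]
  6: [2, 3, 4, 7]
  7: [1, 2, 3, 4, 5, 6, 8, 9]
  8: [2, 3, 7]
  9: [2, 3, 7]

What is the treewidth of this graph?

A width-3 tree decomposition is:
Bags: B1 = {3, 4, 6, 7}  B2 = {2, 3, 6, 7}  B3 = {2, 3, 7, 8}  B4 = {2, 3, 7, 9}  B5 = {2, 3, 5, 7}  B6 = {1, 2, 3, 7}
Tree: B1–B2, B2–B3, B2–B4, B2–B5, B3–B6
The largest bag has 4 vertices, giving width 3; this decomposition certifies tw(G) ≤ 3. On the other hand G contains the 4-clique {1, 2, 3, 7}. A clique must lie in a single bag of any decomposition, so no decomposition can have width below 3. Hence tw(G) = 3 exactly.

3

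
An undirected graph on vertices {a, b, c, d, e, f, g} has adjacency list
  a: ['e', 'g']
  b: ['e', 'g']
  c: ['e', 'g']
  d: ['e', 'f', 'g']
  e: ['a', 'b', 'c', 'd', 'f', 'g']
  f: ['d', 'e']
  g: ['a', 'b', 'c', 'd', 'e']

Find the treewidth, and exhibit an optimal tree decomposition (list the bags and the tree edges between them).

Treewidth 2.
One optimal decomposition is:
Bags: B1 = {a, e, g}  B2 = {d, e, g}  B3 = {d, e, f}  B4 = {c, e, g}  B5 = {b, e, g}
Tree: B1–B2, B2–B3, B2–B4, B2–B5

The largest bag has 3 vertices, giving width 2; this decomposition certifies tw(G) ≤ 2. For the lower bound, the 3 vertices {d, e, g} are pairwise adjacent, and any tree decomposition puts a clique entirely inside one bag — forcing width ≥ 2. Combining the bounds, tw(G) = 2.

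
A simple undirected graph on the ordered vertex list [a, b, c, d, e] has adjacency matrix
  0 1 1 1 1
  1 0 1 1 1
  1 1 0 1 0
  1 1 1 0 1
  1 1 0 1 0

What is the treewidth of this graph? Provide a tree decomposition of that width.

Treewidth 3.
One optimal decomposition is:
Bags: B1 = {a, b, d, e}  B2 = {a, b, c, d}
Tree: B1–B2

Every bag has size at most 4, so the width is 4 − 1 = 3 and tw(G) ≤ 3. Conversely, {a, b, d, e} is a clique of size 4, and the vertices of any clique must share a bag in every tree decomposition; so some bag has ≥ 4 vertices and tw(G) ≥ 3. Combining the bounds, tw(G) = 3.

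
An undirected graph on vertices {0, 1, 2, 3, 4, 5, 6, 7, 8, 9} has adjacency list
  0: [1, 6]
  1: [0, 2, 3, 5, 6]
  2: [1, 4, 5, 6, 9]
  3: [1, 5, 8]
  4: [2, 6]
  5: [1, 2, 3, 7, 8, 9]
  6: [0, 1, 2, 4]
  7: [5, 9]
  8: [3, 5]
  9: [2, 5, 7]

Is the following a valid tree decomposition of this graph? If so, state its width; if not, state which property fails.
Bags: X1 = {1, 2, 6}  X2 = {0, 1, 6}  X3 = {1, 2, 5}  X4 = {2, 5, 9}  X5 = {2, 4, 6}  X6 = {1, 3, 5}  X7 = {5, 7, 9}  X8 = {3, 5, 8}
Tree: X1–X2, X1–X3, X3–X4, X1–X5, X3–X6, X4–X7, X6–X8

Every vertex of G appears in some bag (union = {0, 1, 2, 3, 4, 5, 6, 7, 8, 9}); every edge is covered by a bag; and for each vertex v the set of bags containing v is connected in the bag tree. The decomposition is therefore valid. The largest bag has 3 vertices, so the width is 2.

Yes; width 2.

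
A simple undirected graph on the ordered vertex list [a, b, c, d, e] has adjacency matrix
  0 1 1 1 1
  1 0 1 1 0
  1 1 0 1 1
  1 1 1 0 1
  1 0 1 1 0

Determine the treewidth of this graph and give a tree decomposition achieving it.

Treewidth 3.
Bags: B1 = {a, b, c, d}  B2 = {a, c, d, e}
Tree: B1–B2

Every bag has size at most 4, so the width is 4 − 1 = 3 and tw(G) ≤ 3. Conversely, {a, c, d, e} is a clique of size 4, and the vertices of any clique must share a bag in every tree decomposition; so some bag has ≥ 4 vertices and tw(G) ≥ 3. The upper and lower bounds meet at 3, so that is the treewidth.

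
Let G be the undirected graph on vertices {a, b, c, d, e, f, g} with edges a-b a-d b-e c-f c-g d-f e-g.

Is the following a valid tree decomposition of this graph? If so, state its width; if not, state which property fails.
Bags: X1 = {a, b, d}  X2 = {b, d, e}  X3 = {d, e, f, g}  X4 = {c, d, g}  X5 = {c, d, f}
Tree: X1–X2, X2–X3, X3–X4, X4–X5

No — bags containing vertex f are not connected in the tree.

A tree decomposition must satisfy three properties: every vertex lies in some bag; for every edge, both endpoints lie together in some bag; and for every vertex, the bags containing it form a connected subtree. Here bags containing vertex f are not connected in the tree, so the decomposition is invalid.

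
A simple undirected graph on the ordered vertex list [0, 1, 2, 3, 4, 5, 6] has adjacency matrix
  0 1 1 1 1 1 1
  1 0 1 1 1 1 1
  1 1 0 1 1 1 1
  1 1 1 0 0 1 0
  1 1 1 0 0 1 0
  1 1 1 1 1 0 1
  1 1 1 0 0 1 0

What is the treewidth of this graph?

4

A width-4 tree decomposition is:
Bags: B1 = {0, 1, 2, 5, 6}  B2 = {0, 1, 2, 4, 5}  B3 = {0, 1, 2, 3, 5}
Tree: B1–B2, B2–B3
The largest bag has 5 vertices, giving width 4; this decomposition certifies tw(G) ≤ 4. Conversely, {0, 1, 2, 3, 5} is a clique of size 5, and the vertices of any clique must share a bag in every tree decomposition; so some bag has ≥ 5 vertices and tw(G) ≥ 4. Therefore the treewidth is 4.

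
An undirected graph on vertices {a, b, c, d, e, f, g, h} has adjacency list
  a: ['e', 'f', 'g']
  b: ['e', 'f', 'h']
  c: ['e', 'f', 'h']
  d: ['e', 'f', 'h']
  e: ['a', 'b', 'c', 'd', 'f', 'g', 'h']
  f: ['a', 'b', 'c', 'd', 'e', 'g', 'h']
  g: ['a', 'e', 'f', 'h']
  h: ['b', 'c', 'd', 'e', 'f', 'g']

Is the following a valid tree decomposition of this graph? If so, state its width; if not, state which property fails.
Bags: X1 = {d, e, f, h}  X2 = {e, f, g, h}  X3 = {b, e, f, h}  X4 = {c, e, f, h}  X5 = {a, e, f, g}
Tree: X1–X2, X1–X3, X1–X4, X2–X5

Yes; width 3.

Vertex coverage: the bags together contain {a, b, c, d, e, f, g, h}, the full vertex set. Edge coverage: each edge of G has both endpoints in at least one bag. Running intersection: for every vertex, the bags containing it form a connected subtree. All three properties hold, so this is a valid tree decomposition of width max|bag| − 1 = 3, and hence tw(G) ≤ 3.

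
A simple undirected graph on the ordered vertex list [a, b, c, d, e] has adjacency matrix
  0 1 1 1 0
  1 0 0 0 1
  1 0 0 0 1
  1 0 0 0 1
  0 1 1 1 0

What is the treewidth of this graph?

A width-2 tree decomposition is:
Bags: B1 = {a, d, e}  B2 = {a, c, e}  B3 = {a, b, e}
Tree: B1–B2, B2–B3
Every bag has size at most 3, so the width is 3 − 1 = 2 and tw(G) ≤ 2. The edges d–a–c–e–d form a cycle, so G is not a tree and its treewidth is at least 2. The upper and lower bounds meet at 2, so that is the treewidth.

2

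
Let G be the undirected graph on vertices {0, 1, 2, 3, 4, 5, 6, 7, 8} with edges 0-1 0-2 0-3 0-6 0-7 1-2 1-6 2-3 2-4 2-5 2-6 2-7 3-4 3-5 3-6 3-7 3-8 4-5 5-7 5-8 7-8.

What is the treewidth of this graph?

A width-3 tree decomposition is:
Bags: B1 = {0, 2, 3, 6}  B2 = {0, 1, 2, 6}  B3 = {0, 2, 3, 7}  B4 = {2, 3, 5, 7}  B5 = {2, 3, 4, 5}  B6 = {3, 5, 7, 8}
Tree: B1–B2, B1–B3, B3–B4, B4–B5, B4–B6
Every bag has size at most 4, so the width is 4 − 1 = 3 and tw(G) ≤ 3. On the other hand G contains the 4-clique {3, 5, 7, 8}. A clique must lie in a single bag of any decomposition, so no decomposition can have width below 3. Combining the bounds, tw(G) = 3.

3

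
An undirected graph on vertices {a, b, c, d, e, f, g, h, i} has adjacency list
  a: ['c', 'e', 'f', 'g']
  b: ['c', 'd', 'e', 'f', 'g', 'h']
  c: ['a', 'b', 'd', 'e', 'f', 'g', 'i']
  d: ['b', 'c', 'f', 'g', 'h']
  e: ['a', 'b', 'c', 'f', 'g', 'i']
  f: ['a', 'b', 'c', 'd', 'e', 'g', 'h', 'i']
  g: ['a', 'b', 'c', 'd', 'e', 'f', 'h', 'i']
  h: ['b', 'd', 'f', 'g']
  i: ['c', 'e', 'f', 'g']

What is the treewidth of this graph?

4

A width-4 tree decomposition is:
Bags: B1 = {b, c, e, f, g}  B2 = {b, c, d, f, g}  B3 = {c, e, f, g, i}  B4 = {b, d, f, g, h}  B5 = {a, c, e, f, g}
Tree: B1–B2, B1–B3, B2–B4, B1–B5
The largest bag has 5 vertices, giving width 4; this decomposition certifies tw(G) ≤ 4. Conversely, {b, d, f, g, h} is a clique of size 5, and the vertices of any clique must share a bag in every tree decomposition; so some bag has ≥ 5 vertices and tw(G) ≥ 4. Therefore the treewidth is 4.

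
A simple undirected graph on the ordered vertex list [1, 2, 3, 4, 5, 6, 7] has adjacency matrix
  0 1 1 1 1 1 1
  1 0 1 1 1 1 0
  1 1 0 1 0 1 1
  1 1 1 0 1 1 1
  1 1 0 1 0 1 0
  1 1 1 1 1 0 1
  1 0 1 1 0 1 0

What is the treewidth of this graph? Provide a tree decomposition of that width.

Treewidth 4.
Bags: B1 = {1, 3, 4, 6, 7}  B2 = {1, 2, 3, 4, 6}  B3 = {1, 2, 4, 5, 6}
Tree: B1–B2, B2–B3

The largest bag has 5 vertices, giving width 4; this decomposition certifies tw(G) ≤ 4. On the other hand G contains the 5-clique {1, 2, 3, 4, 6}. A clique must lie in a single bag of any decomposition, so no decomposition can have width below 4. Hence tw(G) = 4 exactly.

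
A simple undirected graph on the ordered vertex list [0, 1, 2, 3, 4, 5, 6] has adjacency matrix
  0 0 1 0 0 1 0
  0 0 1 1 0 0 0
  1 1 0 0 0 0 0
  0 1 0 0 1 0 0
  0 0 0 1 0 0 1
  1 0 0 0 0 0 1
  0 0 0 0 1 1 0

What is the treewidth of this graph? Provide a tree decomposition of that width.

Every bag has size at most 3, so the width is 3 − 1 = 2 and tw(G) ≤ 2. The edges 3–4–6–5–0–2–1–3 form a cycle, so G is not a tree and its treewidth is at least 2. Hence tw(G) = 2 exactly.

Treewidth 2.
One such decomposition:
Bags: B1 = {3, 4, 6}  B2 = {3, 5, 6}  B3 = {0, 3, 5}  B4 = {0, 2, 3}  B5 = {1, 2, 3}
Tree: B1–B2, B2–B3, B3–B4, B4–B5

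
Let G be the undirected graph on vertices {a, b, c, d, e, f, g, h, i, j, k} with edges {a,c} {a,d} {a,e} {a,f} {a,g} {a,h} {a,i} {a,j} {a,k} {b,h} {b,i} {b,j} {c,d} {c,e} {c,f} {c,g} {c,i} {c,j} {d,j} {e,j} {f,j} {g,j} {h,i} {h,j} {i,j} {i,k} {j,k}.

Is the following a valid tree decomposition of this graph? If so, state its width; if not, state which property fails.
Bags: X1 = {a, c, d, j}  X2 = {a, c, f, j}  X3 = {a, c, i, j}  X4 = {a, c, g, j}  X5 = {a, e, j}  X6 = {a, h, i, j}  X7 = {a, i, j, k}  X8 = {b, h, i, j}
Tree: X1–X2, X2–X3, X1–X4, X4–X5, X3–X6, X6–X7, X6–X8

No — edge (c,e) lies in no bag.

A tree decomposition must satisfy three properties: every vertex lies in some bag; for every edge, both endpoints lie together in some bag; and for every vertex, the bags containing it form a connected subtree. Here edge (c,e) lies in no bag, so the decomposition is invalid.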